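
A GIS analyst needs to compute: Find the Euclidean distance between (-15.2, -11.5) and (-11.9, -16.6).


dx=3.3, dy=-5.1
d^2 = 3.3^2 + (-5.1)^2 = 36.9
d = sqrt(36.9) = 6.0745

6.0745


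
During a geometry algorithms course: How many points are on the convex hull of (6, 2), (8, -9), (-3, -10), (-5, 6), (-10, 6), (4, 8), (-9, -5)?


Convex hull vertices (CCW): (-10, 6), (-9, -5), (-3, -10), (8, -9), (6, 2), (4, 8)
Count = 6

6


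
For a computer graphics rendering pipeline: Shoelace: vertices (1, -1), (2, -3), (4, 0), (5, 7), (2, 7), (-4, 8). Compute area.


Shoelace sum: (1*(-3) - 2*(-1)) + (2*0 - 4*(-3)) + (4*7 - 5*0) + (5*7 - 2*7) + (2*8 - (-4)*7) + ((-4)*(-1) - 1*8)
= 100
Area = |100|/2 = 50

50


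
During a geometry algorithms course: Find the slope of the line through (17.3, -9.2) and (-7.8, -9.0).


slope = (y2-y1)/(x2-x1) = ((-9)-(-9.2))/((-7.8)-17.3) = 0.2/(-25.1) = -0.008

-0.008


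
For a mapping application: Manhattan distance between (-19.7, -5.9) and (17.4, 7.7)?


|(-19.7)-17.4| + |(-5.9)-7.7| = 37.1 + 13.6 = 50.7

50.7


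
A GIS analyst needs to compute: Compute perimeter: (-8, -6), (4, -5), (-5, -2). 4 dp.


Sides: (-8, -6)->(4, -5): sqrt(145) = 12.041595, (4, -5)->(-5, -2): sqrt(90) = 9.486833, (-5, -2)->(-8, -6): sqrt(25) = 5
Sum = 26.528428
Perimeter = 26.5284

26.5284


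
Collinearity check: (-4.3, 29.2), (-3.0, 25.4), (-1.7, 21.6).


Cross product: ((-3)-(-4.3))*(21.6-29.2) - (25.4-29.2)*((-1.7)-(-4.3))
= 0

Yes, collinear


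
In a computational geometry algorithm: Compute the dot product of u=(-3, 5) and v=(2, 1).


u . v = u_x*v_x + u_y*v_y = (-3)*2 + 5*1
= (-6) + 5 = -1

-1


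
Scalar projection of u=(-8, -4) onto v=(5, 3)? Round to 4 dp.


u.v = -52, |v| = sqrt(34) = 5.831
Scalar projection = u.v / |v| = -52 / sqrt(34) = -8.9179

-8.9179


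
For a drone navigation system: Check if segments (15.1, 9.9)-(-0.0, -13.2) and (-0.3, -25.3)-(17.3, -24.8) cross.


Cross products: d1=611.82, d2=212.81, d3=175.78, d4=574.79
d1*d2 < 0 and d3*d4 < 0? no

No, they don't intersect


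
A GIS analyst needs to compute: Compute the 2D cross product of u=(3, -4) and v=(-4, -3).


u x v = u_x*v_y - u_y*v_x = 3*(-3) - (-4)*(-4)
= (-9) - 16 = -25

-25


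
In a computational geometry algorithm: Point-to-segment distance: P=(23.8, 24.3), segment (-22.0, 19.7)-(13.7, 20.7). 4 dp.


Project P onto AB: t = 1 (clamped to [0,1])
Closest point on segment: (13.7, 20.7)
Distance: 10.7224

10.7224


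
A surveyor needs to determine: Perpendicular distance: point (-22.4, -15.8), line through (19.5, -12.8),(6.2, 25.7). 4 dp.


|cross product| = 1653.05
|line direction| = sqrt(1659.14) = 40.7325
Distance = 1653.05/sqrt(1659.14) = 40.583

40.583


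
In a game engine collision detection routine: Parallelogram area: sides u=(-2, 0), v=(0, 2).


|u x v| = |(-2)*2 - 0*0|
= |(-4) - 0| = 4

4


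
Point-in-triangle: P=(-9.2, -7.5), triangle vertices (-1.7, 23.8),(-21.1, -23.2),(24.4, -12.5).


Cross products: AB x AP = 254.72, BC x BP = 587.02, CA x CP = 1089.18
All same sign? yes

Yes, inside


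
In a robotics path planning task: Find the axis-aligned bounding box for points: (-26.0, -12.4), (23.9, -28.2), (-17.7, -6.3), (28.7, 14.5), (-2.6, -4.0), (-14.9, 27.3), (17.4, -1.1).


x range: [-26, 28.7]
y range: [-28.2, 27.3]
Bounding box: (-26,-28.2) to (28.7,27.3)

(-26,-28.2) to (28.7,27.3)


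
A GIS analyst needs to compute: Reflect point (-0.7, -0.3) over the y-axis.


Reflection over y-axis: (x,y) -> (-x,y)
(-0.7, -0.3) -> (0.7, -0.3)

(0.7, -0.3)


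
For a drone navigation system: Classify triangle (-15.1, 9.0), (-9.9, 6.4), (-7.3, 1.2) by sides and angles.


Side lengths squared: AB^2=33.8, BC^2=33.8, CA^2=121.68
Sorted: [33.8, 33.8, 121.68]
By sides: Isosceles, By angles: Obtuse

Isosceles, Obtuse


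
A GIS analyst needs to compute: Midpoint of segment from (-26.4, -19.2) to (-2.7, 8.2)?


M = (((-26.4)+(-2.7))/2, ((-19.2)+8.2)/2)
= (-14.55, -5.5)

(-14.55, -5.5)


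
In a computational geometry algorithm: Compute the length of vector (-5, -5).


|u| = sqrt((-5)^2 + (-5)^2) = sqrt(50) = 7.0711

7.0711


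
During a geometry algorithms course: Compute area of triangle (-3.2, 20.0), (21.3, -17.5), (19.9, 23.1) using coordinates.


Area = |x_A(y_B-y_C) + x_B(y_C-y_A) + x_C(y_A-y_B)|/2
= |129.92 + 66.03 + 746.25|/2
= 942.2/2 = 471.1

471.1


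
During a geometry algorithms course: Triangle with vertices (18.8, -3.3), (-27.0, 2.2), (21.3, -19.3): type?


Side lengths squared: AB^2=2127.89, BC^2=2795.14, CA^2=262.25
Sorted: [262.25, 2127.89, 2795.14]
By sides: Scalene, By angles: Obtuse

Scalene, Obtuse


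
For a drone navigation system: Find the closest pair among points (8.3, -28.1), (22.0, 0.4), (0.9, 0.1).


d(P0,P1) = 31.6218, d(P0,P2) = 29.1548, d(P1,P2) = 21.1021
Closest: P1 and P2

Closest pair: (22.0, 0.4) and (0.9, 0.1), distance = 21.1021


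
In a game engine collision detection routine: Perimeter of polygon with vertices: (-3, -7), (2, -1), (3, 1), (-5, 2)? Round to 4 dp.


Sides: (-3, -7)->(2, -1): sqrt(61) = 7.81025, (2, -1)->(3, 1): sqrt(5) = 2.236068, (3, 1)->(-5, 2): sqrt(65) = 8.062258, (-5, 2)->(-3, -7): sqrt(85) = 9.219544
Sum = 27.32812
Perimeter = 27.3281

27.3281


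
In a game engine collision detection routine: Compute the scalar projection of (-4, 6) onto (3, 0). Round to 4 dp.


u.v = -12, |v| = sqrt(9) = 3
Scalar projection = u.v / |v| = -12 / sqrt(9) = -4

-4


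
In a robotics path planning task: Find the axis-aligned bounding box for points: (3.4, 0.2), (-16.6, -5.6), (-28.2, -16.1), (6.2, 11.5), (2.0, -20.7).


x range: [-28.2, 6.2]
y range: [-20.7, 11.5]
Bounding box: (-28.2,-20.7) to (6.2,11.5)

(-28.2,-20.7) to (6.2,11.5)


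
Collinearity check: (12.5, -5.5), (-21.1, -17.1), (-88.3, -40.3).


Cross product: ((-21.1)-12.5)*((-40.3)-(-5.5)) - ((-17.1)-(-5.5))*((-88.3)-12.5)
= 0

Yes, collinear


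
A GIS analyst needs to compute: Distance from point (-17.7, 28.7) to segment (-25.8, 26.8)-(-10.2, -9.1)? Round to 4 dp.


Project P onto AB: t = 0.038 (clamped to [0,1])
Closest point on segment: (-25.2079, 25.4375)
Distance: 8.1861

8.1861


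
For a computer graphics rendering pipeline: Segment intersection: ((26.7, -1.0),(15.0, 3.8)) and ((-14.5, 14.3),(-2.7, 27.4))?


Cross products: d1=-720.26, d2=-510.35, d3=18.75, d4=-191.16
d1*d2 < 0 and d3*d4 < 0? no

No, they don't intersect


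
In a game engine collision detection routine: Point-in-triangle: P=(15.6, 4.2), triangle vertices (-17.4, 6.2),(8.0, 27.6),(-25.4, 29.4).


Cross products: AB x AP = -757, BC x BP = 767.88, CA x CP = 749.6
All same sign? no

No, outside


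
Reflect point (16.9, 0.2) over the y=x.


Reflection over y=x: (x,y) -> (y,x)
(16.9, 0.2) -> (0.2, 16.9)

(0.2, 16.9)


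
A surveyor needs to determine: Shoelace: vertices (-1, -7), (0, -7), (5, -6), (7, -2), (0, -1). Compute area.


Shoelace sum: ((-1)*(-7) - 0*(-7)) + (0*(-6) - 5*(-7)) + (5*(-2) - 7*(-6)) + (7*(-1) - 0*(-2)) + (0*(-7) - (-1)*(-1))
= 66
Area = |66|/2 = 33

33


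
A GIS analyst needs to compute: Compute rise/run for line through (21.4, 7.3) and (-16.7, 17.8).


slope = (y2-y1)/(x2-x1) = (17.8-7.3)/((-16.7)-21.4) = 10.5/(-38.1) = -0.2756

-0.2756


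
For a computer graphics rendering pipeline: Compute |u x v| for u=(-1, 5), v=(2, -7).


|u x v| = |(-1)*(-7) - 5*2|
= |7 - 10| = 3

3


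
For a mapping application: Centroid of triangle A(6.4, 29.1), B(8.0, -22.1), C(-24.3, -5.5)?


Centroid = ((x_A+x_B+x_C)/3, (y_A+y_B+y_C)/3)
= ((6.4+8+(-24.3))/3, (29.1+(-22.1)+(-5.5))/3)
= (-3.3, 0.5)

(-3.3, 0.5)


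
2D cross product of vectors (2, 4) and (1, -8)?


u x v = u_x*v_y - u_y*v_x = 2*(-8) - 4*1
= (-16) - 4 = -20

-20


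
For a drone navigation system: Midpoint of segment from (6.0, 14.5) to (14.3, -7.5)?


M = ((6+14.3)/2, (14.5+(-7.5))/2)
= (10.15, 3.5)

(10.15, 3.5)


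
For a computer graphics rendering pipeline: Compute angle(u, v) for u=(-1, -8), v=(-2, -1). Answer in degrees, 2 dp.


u.v = 10, |u| = sqrt(65) = 8.0623, |v| = sqrt(5) = 2.2361
cos(theta) = u.v/(|u||v|) = 10/sqrt(325) = 0.5547
theta = acos(0.5547) = 56.31 degrees

56.31 degrees


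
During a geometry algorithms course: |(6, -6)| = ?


|u| = sqrt(6^2 + (-6)^2) = sqrt(72) = 8.4853

8.4853


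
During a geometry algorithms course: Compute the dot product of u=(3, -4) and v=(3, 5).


u . v = u_x*v_x + u_y*v_y = 3*3 + (-4)*5
= 9 + (-20) = -11

-11


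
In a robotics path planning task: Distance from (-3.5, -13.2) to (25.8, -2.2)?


dx=29.3, dy=11
d^2 = 29.3^2 + 11^2 = 979.49
d = sqrt(979.49) = 31.2968

31.2968


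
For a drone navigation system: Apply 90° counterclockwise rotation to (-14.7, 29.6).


90° CCW: (x,y) -> (-y, x)
(-14.7,29.6) -> (-29.6, -14.7)

(-29.6, -14.7)


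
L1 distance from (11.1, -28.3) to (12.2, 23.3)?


|11.1-12.2| + |(-28.3)-23.3| = 1.1 + 51.6 = 52.7

52.7


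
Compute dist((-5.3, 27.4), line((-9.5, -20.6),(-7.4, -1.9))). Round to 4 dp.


|cross product| = 22.26
|line direction| = sqrt(354.1) = 18.8175
Distance = 22.26/sqrt(354.1) = 1.1829

1.1829


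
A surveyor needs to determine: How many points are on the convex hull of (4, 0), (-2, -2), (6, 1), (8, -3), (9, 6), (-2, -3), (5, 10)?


Convex hull vertices (CCW): (-2, -3), (8, -3), (9, 6), (5, 10), (-2, -2)
Count = 5

5


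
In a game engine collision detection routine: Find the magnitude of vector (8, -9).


|u| = sqrt(8^2 + (-9)^2) = sqrt(145) = 12.0416

12.0416


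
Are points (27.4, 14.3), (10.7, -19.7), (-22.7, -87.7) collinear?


Cross product: (10.7-27.4)*((-87.7)-14.3) - ((-19.7)-14.3)*((-22.7)-27.4)
= 0

Yes, collinear


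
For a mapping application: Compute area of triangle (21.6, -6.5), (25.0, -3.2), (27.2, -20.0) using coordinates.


Area = |x_A(y_B-y_C) + x_B(y_C-y_A) + x_C(y_A-y_B)|/2
= |362.88 + (-337.5) + (-89.76)|/2
= 64.38/2 = 32.19

32.19


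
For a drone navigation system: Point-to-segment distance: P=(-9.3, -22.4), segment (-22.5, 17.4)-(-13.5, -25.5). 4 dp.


Project P onto AB: t = 0.9505 (clamped to [0,1])
Closest point on segment: (-13.9459, -23.3747)
Distance: 4.747

4.747


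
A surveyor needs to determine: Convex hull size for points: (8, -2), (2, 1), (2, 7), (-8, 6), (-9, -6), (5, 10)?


Convex hull vertices (CCW): (-9, -6), (8, -2), (5, 10), (-8, 6)
Count = 4

4


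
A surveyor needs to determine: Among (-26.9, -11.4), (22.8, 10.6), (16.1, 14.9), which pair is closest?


d(P0,P1) = 54.3515, d(P0,P2) = 50.4053, d(P1,P2) = 7.9612
Closest: P1 and P2

Closest pair: (22.8, 10.6) and (16.1, 14.9), distance = 7.9612


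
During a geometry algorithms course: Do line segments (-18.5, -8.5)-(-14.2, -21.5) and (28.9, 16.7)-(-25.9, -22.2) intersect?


Cross products: d1=-462.9, d2=416.77, d3=724.56, d4=-155.11
d1*d2 < 0 and d3*d4 < 0? yes

Yes, they intersect


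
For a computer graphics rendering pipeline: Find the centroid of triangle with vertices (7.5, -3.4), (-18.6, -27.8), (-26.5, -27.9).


Centroid = ((x_A+x_B+x_C)/3, (y_A+y_B+y_C)/3)
= ((7.5+(-18.6)+(-26.5))/3, ((-3.4)+(-27.8)+(-27.9))/3)
= (-12.5333, -19.7)

(-12.5333, -19.7)


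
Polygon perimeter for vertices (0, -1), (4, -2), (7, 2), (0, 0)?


Sides: (0, -1)->(4, -2): sqrt(17) = 4.123106, (4, -2)->(7, 2): sqrt(25) = 5, (7, 2)->(0, 0): sqrt(53) = 7.28011, (0, 0)->(0, -1): sqrt(1) = 1
Sum = 17.403216
Perimeter = 17.4032

17.4032


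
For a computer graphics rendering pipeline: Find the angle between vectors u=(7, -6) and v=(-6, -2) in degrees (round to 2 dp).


u.v = -30, |u| = sqrt(85) = 9.2195, |v| = sqrt(40) = 6.3246
cos(theta) = u.v/(|u||v|) = -30/sqrt(3400) = -0.514496
theta = acos(-0.514496) = 120.96 degrees

120.96 degrees


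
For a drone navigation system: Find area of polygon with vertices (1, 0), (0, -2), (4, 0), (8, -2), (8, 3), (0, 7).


Shoelace sum: (1*(-2) - 0*0) + (0*0 - 4*(-2)) + (4*(-2) - 8*0) + (8*3 - 8*(-2)) + (8*7 - 0*3) + (0*0 - 1*7)
= 87
Area = |87|/2 = 43.5

43.5


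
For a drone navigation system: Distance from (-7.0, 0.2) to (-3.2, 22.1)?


dx=3.8, dy=21.9
d^2 = 3.8^2 + 21.9^2 = 494.05
d = sqrt(494.05) = 22.2272

22.2272


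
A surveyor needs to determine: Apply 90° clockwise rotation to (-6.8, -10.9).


90° CW: (x,y) -> (y, -x)
(-6.8,-10.9) -> (-10.9, 6.8)

(-10.9, 6.8)


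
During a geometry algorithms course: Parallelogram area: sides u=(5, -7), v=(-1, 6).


|u x v| = |5*6 - (-7)*(-1)|
= |30 - 7| = 23

23


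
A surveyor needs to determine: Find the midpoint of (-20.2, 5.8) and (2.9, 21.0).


M = (((-20.2)+2.9)/2, (5.8+21)/2)
= (-8.65, 13.4)

(-8.65, 13.4)


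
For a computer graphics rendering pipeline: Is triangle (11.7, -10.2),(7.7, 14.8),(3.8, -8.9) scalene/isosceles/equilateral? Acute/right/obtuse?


Side lengths squared: AB^2=641, BC^2=576.9, CA^2=64.1
Sorted: [64.1, 576.9, 641]
By sides: Scalene, By angles: Right

Scalene, Right


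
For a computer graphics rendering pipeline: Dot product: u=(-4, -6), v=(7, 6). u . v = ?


u . v = u_x*v_x + u_y*v_y = (-4)*7 + (-6)*6
= (-28) + (-36) = -64

-64


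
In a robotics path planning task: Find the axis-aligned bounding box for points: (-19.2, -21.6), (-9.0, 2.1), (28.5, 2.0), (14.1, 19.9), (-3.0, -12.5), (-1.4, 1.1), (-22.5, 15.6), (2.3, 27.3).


x range: [-22.5, 28.5]
y range: [-21.6, 27.3]
Bounding box: (-22.5,-21.6) to (28.5,27.3)

(-22.5,-21.6) to (28.5,27.3)


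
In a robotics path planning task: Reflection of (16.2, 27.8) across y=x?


Reflection over y=x: (x,y) -> (y,x)
(16.2, 27.8) -> (27.8, 16.2)

(27.8, 16.2)


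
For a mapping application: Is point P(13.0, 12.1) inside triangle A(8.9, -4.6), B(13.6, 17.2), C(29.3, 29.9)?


Cross products: AB x AP = -10.89, BC x BP = -72.45, CA x CP = -199.23
All same sign? yes

Yes, inside


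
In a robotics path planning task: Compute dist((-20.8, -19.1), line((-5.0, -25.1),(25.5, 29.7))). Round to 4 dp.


|cross product| = 1048.84
|line direction| = sqrt(3933.29) = 62.7159
Distance = 1048.84/sqrt(3933.29) = 16.7237

16.7237


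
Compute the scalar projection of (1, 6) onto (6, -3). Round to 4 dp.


u.v = -12, |v| = sqrt(45) = 6.7082
Scalar projection = u.v / |v| = -12 / sqrt(45) = -1.7889

-1.7889


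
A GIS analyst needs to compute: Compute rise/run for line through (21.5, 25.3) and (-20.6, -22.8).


slope = (y2-y1)/(x2-x1) = ((-22.8)-25.3)/((-20.6)-21.5) = (-48.1)/(-42.1) = 1.1425

1.1425


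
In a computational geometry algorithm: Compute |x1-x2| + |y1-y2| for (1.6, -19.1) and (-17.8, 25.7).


|1.6-(-17.8)| + |(-19.1)-25.7| = 19.4 + 44.8 = 64.2

64.2


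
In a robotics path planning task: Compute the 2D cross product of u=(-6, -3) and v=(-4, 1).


u x v = u_x*v_y - u_y*v_x = (-6)*1 - (-3)*(-4)
= (-6) - 12 = -18

-18


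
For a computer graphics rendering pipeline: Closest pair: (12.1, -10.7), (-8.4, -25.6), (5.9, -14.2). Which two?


d(P0,P1) = 25.3428, d(P0,P2) = 7.1197, d(P1,P2) = 18.288
Closest: P0 and P2

Closest pair: (12.1, -10.7) and (5.9, -14.2), distance = 7.1197


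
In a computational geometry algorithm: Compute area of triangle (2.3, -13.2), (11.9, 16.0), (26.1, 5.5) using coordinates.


Area = |x_A(y_B-y_C) + x_B(y_C-y_A) + x_C(y_A-y_B)|/2
= |24.15 + 222.53 + (-762.12)|/2
= 515.44/2 = 257.72

257.72


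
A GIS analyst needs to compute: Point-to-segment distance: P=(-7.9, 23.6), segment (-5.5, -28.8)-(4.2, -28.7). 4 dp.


Project P onto AB: t = 0 (clamped to [0,1])
Closest point on segment: (-5.5, -28.8)
Distance: 52.4549

52.4549


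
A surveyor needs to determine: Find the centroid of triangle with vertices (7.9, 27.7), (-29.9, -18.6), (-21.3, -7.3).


Centroid = ((x_A+x_B+x_C)/3, (y_A+y_B+y_C)/3)
= ((7.9+(-29.9)+(-21.3))/3, (27.7+(-18.6)+(-7.3))/3)
= (-14.4333, 0.6)

(-14.4333, 0.6)


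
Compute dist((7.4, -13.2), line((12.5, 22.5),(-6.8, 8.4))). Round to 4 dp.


|cross product| = 617.1
|line direction| = sqrt(571.3) = 23.9019
Distance = 617.1/sqrt(571.3) = 25.818

25.818


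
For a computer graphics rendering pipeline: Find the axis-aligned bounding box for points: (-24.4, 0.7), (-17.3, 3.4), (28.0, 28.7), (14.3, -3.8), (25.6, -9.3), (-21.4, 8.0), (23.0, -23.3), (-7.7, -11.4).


x range: [-24.4, 28]
y range: [-23.3, 28.7]
Bounding box: (-24.4,-23.3) to (28,28.7)

(-24.4,-23.3) to (28,28.7)


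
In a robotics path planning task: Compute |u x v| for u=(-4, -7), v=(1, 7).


|u x v| = |(-4)*7 - (-7)*1|
= |(-28) - (-7)| = 21

21


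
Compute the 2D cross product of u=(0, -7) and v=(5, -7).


u x v = u_x*v_y - u_y*v_x = 0*(-7) - (-7)*5
= 0 - (-35) = 35

35


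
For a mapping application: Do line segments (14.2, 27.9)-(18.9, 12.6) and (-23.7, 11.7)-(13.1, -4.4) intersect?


Cross products: d1=1206.35, d2=718.98, d3=-656.01, d4=-168.64
d1*d2 < 0 and d3*d4 < 0? no

No, they don't intersect


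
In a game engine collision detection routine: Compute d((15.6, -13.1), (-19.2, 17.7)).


dx=-34.8, dy=30.8
d^2 = (-34.8)^2 + 30.8^2 = 2159.68
d = sqrt(2159.68) = 46.4724

46.4724


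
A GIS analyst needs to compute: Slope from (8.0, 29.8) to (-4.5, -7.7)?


slope = (y2-y1)/(x2-x1) = ((-7.7)-29.8)/((-4.5)-8) = (-37.5)/(-12.5) = 3

3


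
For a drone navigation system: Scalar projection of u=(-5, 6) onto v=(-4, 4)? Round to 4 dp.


u.v = 44, |v| = sqrt(32) = 5.6569
Scalar projection = u.v / |v| = 44 / sqrt(32) = 7.7782

7.7782


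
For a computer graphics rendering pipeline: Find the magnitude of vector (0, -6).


|u| = sqrt(0^2 + (-6)^2) = sqrt(36) = 6

6


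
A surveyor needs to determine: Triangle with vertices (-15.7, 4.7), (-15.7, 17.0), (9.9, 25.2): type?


Side lengths squared: AB^2=151.29, BC^2=722.6, CA^2=1075.61
Sorted: [151.29, 722.6, 1075.61]
By sides: Scalene, By angles: Obtuse

Scalene, Obtuse


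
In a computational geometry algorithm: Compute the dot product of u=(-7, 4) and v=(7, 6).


u . v = u_x*v_x + u_y*v_y = (-7)*7 + 4*6
= (-49) + 24 = -25

-25


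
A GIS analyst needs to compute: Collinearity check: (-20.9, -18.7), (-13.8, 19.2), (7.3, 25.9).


Cross product: ((-13.8)-(-20.9))*(25.9-(-18.7)) - (19.2-(-18.7))*(7.3-(-20.9))
= -752.12

No, not collinear


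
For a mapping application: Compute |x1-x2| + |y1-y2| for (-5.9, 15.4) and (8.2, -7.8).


|(-5.9)-8.2| + |15.4-(-7.8)| = 14.1 + 23.2 = 37.3

37.3


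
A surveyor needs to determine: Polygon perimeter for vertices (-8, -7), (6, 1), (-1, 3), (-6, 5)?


Sides: (-8, -7)->(6, 1): sqrt(260) = 16.124515, (6, 1)->(-1, 3): sqrt(53) = 7.28011, (-1, 3)->(-6, 5): sqrt(29) = 5.385165, (-6, 5)->(-8, -7): sqrt(148) = 12.165525
Sum = 40.955315
Perimeter = 40.9553

40.9553


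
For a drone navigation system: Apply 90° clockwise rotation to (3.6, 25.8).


90° CW: (x,y) -> (y, -x)
(3.6,25.8) -> (25.8, -3.6)

(25.8, -3.6)


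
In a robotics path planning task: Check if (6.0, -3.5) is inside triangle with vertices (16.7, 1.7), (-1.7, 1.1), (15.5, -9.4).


Cross products: AB x AP = 89.26, BC x BP = 1.73, CA x CP = 112.53
All same sign? yes

Yes, inside


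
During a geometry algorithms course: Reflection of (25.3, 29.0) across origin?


Reflection over origin: (x,y) -> (-x,-y)
(25.3, 29) -> (-25.3, -29)

(-25.3, -29)


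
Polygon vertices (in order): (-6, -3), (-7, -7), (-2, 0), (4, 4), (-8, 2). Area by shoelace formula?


Shoelace sum: ((-6)*(-7) - (-7)*(-3)) + ((-7)*0 - (-2)*(-7)) + ((-2)*4 - 4*0) + (4*2 - (-8)*4) + ((-8)*(-3) - (-6)*2)
= 75
Area = |75|/2 = 37.5

37.5


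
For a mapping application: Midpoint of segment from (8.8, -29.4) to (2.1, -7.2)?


M = ((8.8+2.1)/2, ((-29.4)+(-7.2))/2)
= (5.45, -18.3)

(5.45, -18.3)


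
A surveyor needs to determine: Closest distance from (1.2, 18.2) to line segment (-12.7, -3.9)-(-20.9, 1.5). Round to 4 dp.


Project P onto AB: t = 0.0556 (clamped to [0,1])
Closest point on segment: (-13.1559, -3.5998)
Distance: 26.1021

26.1021


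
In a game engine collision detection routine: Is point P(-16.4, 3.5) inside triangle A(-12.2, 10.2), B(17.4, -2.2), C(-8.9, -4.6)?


Cross products: AB x AP = -250.4, BC x BP = -231.03, CA x CP = 84.27
All same sign? no

No, outside


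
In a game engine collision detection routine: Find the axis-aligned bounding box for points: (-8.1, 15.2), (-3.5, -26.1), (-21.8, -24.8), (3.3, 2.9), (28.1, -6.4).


x range: [-21.8, 28.1]
y range: [-26.1, 15.2]
Bounding box: (-21.8,-26.1) to (28.1,15.2)

(-21.8,-26.1) to (28.1,15.2)


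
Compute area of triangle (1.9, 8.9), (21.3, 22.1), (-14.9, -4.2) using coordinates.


Area = |x_A(y_B-y_C) + x_B(y_C-y_A) + x_C(y_A-y_B)|/2
= |49.97 + (-279.03) + 196.68|/2
= 32.38/2 = 16.19

16.19


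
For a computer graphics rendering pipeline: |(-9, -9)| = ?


|u| = sqrt((-9)^2 + (-9)^2) = sqrt(162) = 12.7279

12.7279


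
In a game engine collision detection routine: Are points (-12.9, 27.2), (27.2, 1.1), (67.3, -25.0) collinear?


Cross product: (27.2-(-12.9))*((-25)-27.2) - (1.1-27.2)*(67.3-(-12.9))
= 0

Yes, collinear


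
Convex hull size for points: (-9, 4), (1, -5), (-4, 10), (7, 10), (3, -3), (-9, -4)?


Convex hull vertices (CCW): (-9, -4), (1, -5), (3, -3), (7, 10), (-4, 10), (-9, 4)
Count = 6

6


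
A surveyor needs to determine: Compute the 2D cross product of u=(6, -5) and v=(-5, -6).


u x v = u_x*v_y - u_y*v_x = 6*(-6) - (-5)*(-5)
= (-36) - 25 = -61

-61


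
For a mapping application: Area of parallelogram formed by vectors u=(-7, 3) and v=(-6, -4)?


|u x v| = |(-7)*(-4) - 3*(-6)|
= |28 - (-18)| = 46

46


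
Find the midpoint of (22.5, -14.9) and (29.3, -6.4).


M = ((22.5+29.3)/2, ((-14.9)+(-6.4))/2)
= (25.9, -10.65)

(25.9, -10.65)


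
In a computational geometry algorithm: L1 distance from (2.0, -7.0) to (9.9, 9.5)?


|2-9.9| + |(-7)-9.5| = 7.9 + 16.5 = 24.4

24.4


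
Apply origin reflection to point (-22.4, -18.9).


Reflection over origin: (x,y) -> (-x,-y)
(-22.4, -18.9) -> (22.4, 18.9)

(22.4, 18.9)


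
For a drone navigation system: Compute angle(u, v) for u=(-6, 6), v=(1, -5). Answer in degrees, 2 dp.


u.v = -36, |u| = sqrt(72) = 8.4853, |v| = sqrt(26) = 5.099
cos(theta) = u.v/(|u||v|) = -36/sqrt(1872) = -0.83205
theta = acos(-0.83205) = 146.31 degrees

146.31 degrees


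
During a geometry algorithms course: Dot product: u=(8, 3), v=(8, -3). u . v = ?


u . v = u_x*v_x + u_y*v_y = 8*8 + 3*(-3)
= 64 + (-9) = 55

55


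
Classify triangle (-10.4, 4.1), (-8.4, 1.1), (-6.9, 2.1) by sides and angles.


Side lengths squared: AB^2=13, BC^2=3.25, CA^2=16.25
Sorted: [3.25, 13, 16.25]
By sides: Scalene, By angles: Right

Scalene, Right


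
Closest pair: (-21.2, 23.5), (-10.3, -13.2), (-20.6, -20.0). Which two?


d(P0,P1) = 38.2845, d(P0,P2) = 43.5041, d(P1,P2) = 12.3422
Closest: P1 and P2

Closest pair: (-10.3, -13.2) and (-20.6, -20.0), distance = 12.3422


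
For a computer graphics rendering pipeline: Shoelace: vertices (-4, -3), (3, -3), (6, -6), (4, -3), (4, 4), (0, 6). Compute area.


Shoelace sum: ((-4)*(-3) - 3*(-3)) + (3*(-6) - 6*(-3)) + (6*(-3) - 4*(-6)) + (4*4 - 4*(-3)) + (4*6 - 0*4) + (0*(-3) - (-4)*6)
= 103
Area = |103|/2 = 51.5

51.5


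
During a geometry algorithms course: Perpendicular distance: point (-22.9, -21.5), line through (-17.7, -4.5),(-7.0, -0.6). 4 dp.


|cross product| = 161.62
|line direction| = sqrt(129.7) = 11.3886
Distance = 161.62/sqrt(129.7) = 14.1914

14.1914


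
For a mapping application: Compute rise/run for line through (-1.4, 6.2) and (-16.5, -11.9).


slope = (y2-y1)/(x2-x1) = ((-11.9)-6.2)/((-16.5)-(-1.4)) = (-18.1)/(-15.1) = 1.1987

1.1987


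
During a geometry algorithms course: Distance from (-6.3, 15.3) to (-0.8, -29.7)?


dx=5.5, dy=-45
d^2 = 5.5^2 + (-45)^2 = 2055.25
d = sqrt(2055.25) = 45.3349

45.3349


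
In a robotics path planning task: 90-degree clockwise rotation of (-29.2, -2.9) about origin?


90° CW: (x,y) -> (y, -x)
(-29.2,-2.9) -> (-2.9, 29.2)

(-2.9, 29.2)


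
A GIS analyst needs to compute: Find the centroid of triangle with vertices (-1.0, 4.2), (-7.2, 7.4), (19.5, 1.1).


Centroid = ((x_A+x_B+x_C)/3, (y_A+y_B+y_C)/3)
= (((-1)+(-7.2)+19.5)/3, (4.2+7.4+1.1)/3)
= (3.7667, 4.2333)

(3.7667, 4.2333)


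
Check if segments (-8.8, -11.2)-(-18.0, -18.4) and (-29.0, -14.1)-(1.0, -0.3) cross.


Cross products: d1=-191.76, d2=-280.8, d3=-118.76, d4=-29.72
d1*d2 < 0 and d3*d4 < 0? no

No, they don't intersect


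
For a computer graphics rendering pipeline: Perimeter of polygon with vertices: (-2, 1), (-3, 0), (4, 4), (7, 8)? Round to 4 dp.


Sides: (-2, 1)->(-3, 0): sqrt(2) = 1.414214, (-3, 0)->(4, 4): sqrt(65) = 8.062258, (4, 4)->(7, 8): sqrt(25) = 5, (7, 8)->(-2, 1): sqrt(130) = 11.401754
Sum = 25.878226
Perimeter = 25.8782

25.8782


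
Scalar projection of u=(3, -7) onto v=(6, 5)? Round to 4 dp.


u.v = -17, |v| = sqrt(61) = 7.8102
Scalar projection = u.v / |v| = -17 / sqrt(61) = -2.1766

-2.1766


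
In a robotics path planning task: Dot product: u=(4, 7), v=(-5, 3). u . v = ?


u . v = u_x*v_x + u_y*v_y = 4*(-5) + 7*3
= (-20) + 21 = 1

1


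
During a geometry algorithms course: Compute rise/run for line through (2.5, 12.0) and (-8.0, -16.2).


slope = (y2-y1)/(x2-x1) = ((-16.2)-12)/((-8)-2.5) = (-28.2)/(-10.5) = 2.6857

2.6857


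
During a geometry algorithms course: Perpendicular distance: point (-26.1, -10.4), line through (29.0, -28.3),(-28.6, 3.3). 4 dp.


|cross product| = 710.12
|line direction| = sqrt(4316.32) = 65.6987
Distance = 710.12/sqrt(4316.32) = 10.8087

10.8087


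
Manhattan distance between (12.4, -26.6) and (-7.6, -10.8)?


|12.4-(-7.6)| + |(-26.6)-(-10.8)| = 20 + 15.8 = 35.8

35.8


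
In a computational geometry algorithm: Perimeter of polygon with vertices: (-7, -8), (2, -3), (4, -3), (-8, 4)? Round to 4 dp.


Sides: (-7, -8)->(2, -3): sqrt(106) = 10.29563, (2, -3)->(4, -3): sqrt(4) = 2, (4, -3)->(-8, 4): sqrt(193) = 13.892444, (-8, 4)->(-7, -8): sqrt(145) = 12.041595
Sum = 38.229669
Perimeter = 38.2297

38.2297


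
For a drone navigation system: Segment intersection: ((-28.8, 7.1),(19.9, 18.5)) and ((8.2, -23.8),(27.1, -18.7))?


Cross products: d1=772.71, d2=739.8, d3=-1926.63, d4=-1893.72
d1*d2 < 0 and d3*d4 < 0? no

No, they don't intersect


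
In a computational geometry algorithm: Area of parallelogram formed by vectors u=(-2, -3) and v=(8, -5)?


|u x v| = |(-2)*(-5) - (-3)*8|
= |10 - (-24)| = 34

34


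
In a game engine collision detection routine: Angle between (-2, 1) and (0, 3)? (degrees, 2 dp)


u.v = 3, |u| = sqrt(5) = 2.2361, |v| = sqrt(9) = 3
cos(theta) = u.v/(|u||v|) = 3/sqrt(45) = 0.447214
theta = acos(0.447214) = 63.43 degrees

63.43 degrees


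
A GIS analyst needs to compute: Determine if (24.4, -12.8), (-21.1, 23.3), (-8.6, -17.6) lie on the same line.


Cross product: ((-21.1)-24.4)*((-17.6)-(-12.8)) - (23.3-(-12.8))*((-8.6)-24.4)
= 1409.7

No, not collinear


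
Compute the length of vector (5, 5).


|u| = sqrt(5^2 + 5^2) = sqrt(50) = 7.0711

7.0711


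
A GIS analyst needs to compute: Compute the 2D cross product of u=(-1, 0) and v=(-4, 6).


u x v = u_x*v_y - u_y*v_x = (-1)*6 - 0*(-4)
= (-6) - 0 = -6

-6


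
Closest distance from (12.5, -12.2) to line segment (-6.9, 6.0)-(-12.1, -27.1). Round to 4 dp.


Project P onto AB: t = 0.4467 (clamped to [0,1])
Closest point on segment: (-9.2231, -8.7873)
Distance: 21.9895

21.9895


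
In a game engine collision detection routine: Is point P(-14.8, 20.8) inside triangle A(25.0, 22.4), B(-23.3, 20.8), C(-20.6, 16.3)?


Cross products: AB x AP = 13.6, BC x BP = 38.25, CA x CP = 169.82
All same sign? yes

Yes, inside


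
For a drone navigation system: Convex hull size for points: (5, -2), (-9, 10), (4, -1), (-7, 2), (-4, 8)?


Convex hull vertices (CCW): (-9, 10), (-7, 2), (5, -2), (-4, 8)
Count = 4

4


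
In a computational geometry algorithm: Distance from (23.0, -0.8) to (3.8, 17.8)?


dx=-19.2, dy=18.6
d^2 = (-19.2)^2 + 18.6^2 = 714.6
d = sqrt(714.6) = 26.732

26.732


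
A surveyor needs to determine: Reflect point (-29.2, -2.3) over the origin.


Reflection over origin: (x,y) -> (-x,-y)
(-29.2, -2.3) -> (29.2, 2.3)

(29.2, 2.3)


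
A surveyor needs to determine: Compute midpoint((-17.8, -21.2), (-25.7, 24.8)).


M = (((-17.8)+(-25.7))/2, ((-21.2)+24.8)/2)
= (-21.75, 1.8)

(-21.75, 1.8)


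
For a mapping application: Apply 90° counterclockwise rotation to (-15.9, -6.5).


90° CCW: (x,y) -> (-y, x)
(-15.9,-6.5) -> (6.5, -15.9)

(6.5, -15.9)


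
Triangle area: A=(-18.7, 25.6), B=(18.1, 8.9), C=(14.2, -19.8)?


Area = |x_A(y_B-y_C) + x_B(y_C-y_A) + x_C(y_A-y_B)|/2
= |(-536.69) + (-821.74) + 237.14|/2
= 1121.29/2 = 560.645

560.645


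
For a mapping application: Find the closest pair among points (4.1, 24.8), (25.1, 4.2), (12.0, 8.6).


d(P0,P1) = 29.417, d(P0,P2) = 18.0236, d(P1,P2) = 13.8192
Closest: P1 and P2

Closest pair: (25.1, 4.2) and (12.0, 8.6), distance = 13.8192


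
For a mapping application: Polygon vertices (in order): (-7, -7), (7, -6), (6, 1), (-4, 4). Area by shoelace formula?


Shoelace sum: ((-7)*(-6) - 7*(-7)) + (7*1 - 6*(-6)) + (6*4 - (-4)*1) + ((-4)*(-7) - (-7)*4)
= 218
Area = |218|/2 = 109

109


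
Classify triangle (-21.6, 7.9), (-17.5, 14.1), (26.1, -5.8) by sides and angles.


Side lengths squared: AB^2=55.25, BC^2=2296.97, CA^2=2462.98
Sorted: [55.25, 2296.97, 2462.98]
By sides: Scalene, By angles: Obtuse

Scalene, Obtuse


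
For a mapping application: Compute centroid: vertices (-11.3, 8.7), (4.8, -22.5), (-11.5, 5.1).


Centroid = ((x_A+x_B+x_C)/3, (y_A+y_B+y_C)/3)
= (((-11.3)+4.8+(-11.5))/3, (8.7+(-22.5)+5.1)/3)
= (-6, -2.9)

(-6, -2.9)


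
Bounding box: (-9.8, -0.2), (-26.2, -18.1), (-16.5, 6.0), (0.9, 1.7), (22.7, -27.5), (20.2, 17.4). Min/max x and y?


x range: [-26.2, 22.7]
y range: [-27.5, 17.4]
Bounding box: (-26.2,-27.5) to (22.7,17.4)

(-26.2,-27.5) to (22.7,17.4)


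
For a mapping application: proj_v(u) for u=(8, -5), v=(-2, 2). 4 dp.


u.v = -26, |v| = sqrt(8) = 2.8284
Scalar projection = u.v / |v| = -26 / sqrt(8) = -9.1924

-9.1924


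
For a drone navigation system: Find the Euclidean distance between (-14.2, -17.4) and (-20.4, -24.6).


dx=-6.2, dy=-7.2
d^2 = (-6.2)^2 + (-7.2)^2 = 90.28
d = sqrt(90.28) = 9.5016

9.5016


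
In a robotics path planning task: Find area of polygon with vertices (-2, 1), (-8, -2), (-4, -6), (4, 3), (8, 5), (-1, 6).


Shoelace sum: ((-2)*(-2) - (-8)*1) + ((-8)*(-6) - (-4)*(-2)) + ((-4)*3 - 4*(-6)) + (4*5 - 8*3) + (8*6 - (-1)*5) + ((-1)*1 - (-2)*6)
= 124
Area = |124|/2 = 62

62


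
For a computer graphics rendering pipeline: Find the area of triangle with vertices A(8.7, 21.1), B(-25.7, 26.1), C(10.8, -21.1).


Area = |x_A(y_B-y_C) + x_B(y_C-y_A) + x_C(y_A-y_B)|/2
= |410.64 + 1084.54 + (-54)|/2
= 1441.18/2 = 720.59

720.59


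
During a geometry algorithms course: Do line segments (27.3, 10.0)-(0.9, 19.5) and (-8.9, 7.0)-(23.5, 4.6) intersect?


Cross products: d1=184.08, d2=428.52, d3=423.1, d4=178.66
d1*d2 < 0 and d3*d4 < 0? no

No, they don't intersect


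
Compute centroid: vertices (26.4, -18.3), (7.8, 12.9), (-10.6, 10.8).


Centroid = ((x_A+x_B+x_C)/3, (y_A+y_B+y_C)/3)
= ((26.4+7.8+(-10.6))/3, ((-18.3)+12.9+10.8)/3)
= (7.8667, 1.8)

(7.8667, 1.8)


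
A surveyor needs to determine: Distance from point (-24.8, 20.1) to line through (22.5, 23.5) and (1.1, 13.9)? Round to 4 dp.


|cross product| = 381.32
|line direction| = sqrt(550.12) = 23.4546
Distance = 381.32/sqrt(550.12) = 16.2578

16.2578


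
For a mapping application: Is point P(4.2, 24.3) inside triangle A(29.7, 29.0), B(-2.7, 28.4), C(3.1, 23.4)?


Cross products: AB x AP = 136.98, BC x BP = 10.72, CA x CP = 17.78
All same sign? yes

Yes, inside


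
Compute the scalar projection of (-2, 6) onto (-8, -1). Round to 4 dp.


u.v = 10, |v| = sqrt(65) = 8.0623
Scalar projection = u.v / |v| = 10 / sqrt(65) = 1.2403

1.2403


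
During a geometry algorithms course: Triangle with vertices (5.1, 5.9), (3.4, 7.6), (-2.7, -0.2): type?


Side lengths squared: AB^2=5.78, BC^2=98.05, CA^2=98.05
Sorted: [5.78, 98.05, 98.05]
By sides: Isosceles, By angles: Acute

Isosceles, Acute


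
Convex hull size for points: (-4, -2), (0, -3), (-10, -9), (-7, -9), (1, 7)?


Convex hull vertices (CCW): (-10, -9), (-7, -9), (0, -3), (1, 7)
Count = 4

4


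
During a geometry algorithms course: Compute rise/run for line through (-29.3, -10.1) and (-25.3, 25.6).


slope = (y2-y1)/(x2-x1) = (25.6-(-10.1))/((-25.3)-(-29.3)) = 35.7/4 = 8.925

8.925


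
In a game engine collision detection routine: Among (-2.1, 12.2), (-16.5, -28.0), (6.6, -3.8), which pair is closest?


d(P0,P1) = 42.7013, d(P0,P2) = 18.2124, d(P1,P2) = 33.4552
Closest: P0 and P2

Closest pair: (-2.1, 12.2) and (6.6, -3.8), distance = 18.2124


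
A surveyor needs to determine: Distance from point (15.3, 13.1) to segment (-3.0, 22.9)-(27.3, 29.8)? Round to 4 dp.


Project P onto AB: t = 0.5042 (clamped to [0,1])
Closest point on segment: (12.2761, 26.3787)
Distance: 13.6187

13.6187


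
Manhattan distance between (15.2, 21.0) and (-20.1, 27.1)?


|15.2-(-20.1)| + |21-27.1| = 35.3 + 6.1 = 41.4

41.4


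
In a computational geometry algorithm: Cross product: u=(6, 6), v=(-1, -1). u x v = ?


u x v = u_x*v_y - u_y*v_x = 6*(-1) - 6*(-1)
= (-6) - (-6) = 0

0


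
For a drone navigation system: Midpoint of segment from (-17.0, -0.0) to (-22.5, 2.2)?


M = (((-17)+(-22.5))/2, (0+2.2)/2)
= (-19.75, 1.1)

(-19.75, 1.1)


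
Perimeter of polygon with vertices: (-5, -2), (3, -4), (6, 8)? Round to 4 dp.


Sides: (-5, -2)->(3, -4): sqrt(68) = 8.246211, (3, -4)->(6, 8): sqrt(153) = 12.369317, (6, 8)->(-5, -2): sqrt(221) = 14.866069
Sum = 35.481597
Perimeter = 35.4816

35.4816


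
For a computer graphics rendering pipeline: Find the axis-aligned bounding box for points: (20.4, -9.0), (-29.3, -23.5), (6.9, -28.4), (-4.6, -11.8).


x range: [-29.3, 20.4]
y range: [-28.4, -9]
Bounding box: (-29.3,-28.4) to (20.4,-9)

(-29.3,-28.4) to (20.4,-9)


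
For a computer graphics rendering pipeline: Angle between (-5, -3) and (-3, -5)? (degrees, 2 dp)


u.v = 30, |u| = sqrt(34) = 5.831, |v| = sqrt(34) = 5.831
cos(theta) = u.v/(|u||v|) = 30/sqrt(1156) = 0.882353
theta = acos(0.882353) = 28.07 degrees

28.07 degrees


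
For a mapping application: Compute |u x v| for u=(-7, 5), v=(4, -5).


|u x v| = |(-7)*(-5) - 5*4|
= |35 - 20| = 15

15


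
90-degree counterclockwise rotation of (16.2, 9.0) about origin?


90° CCW: (x,y) -> (-y, x)
(16.2,9) -> (-9, 16.2)

(-9, 16.2)


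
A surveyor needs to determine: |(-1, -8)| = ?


|u| = sqrt((-1)^2 + (-8)^2) = sqrt(65) = 8.0623

8.0623


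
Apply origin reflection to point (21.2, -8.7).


Reflection over origin: (x,y) -> (-x,-y)
(21.2, -8.7) -> (-21.2, 8.7)

(-21.2, 8.7)


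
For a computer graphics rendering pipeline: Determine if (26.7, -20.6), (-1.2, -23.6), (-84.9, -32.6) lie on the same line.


Cross product: ((-1.2)-26.7)*((-32.6)-(-20.6)) - ((-23.6)-(-20.6))*((-84.9)-26.7)
= 0

Yes, collinear


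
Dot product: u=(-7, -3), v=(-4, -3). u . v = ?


u . v = u_x*v_x + u_y*v_y = (-7)*(-4) + (-3)*(-3)
= 28 + 9 = 37

37


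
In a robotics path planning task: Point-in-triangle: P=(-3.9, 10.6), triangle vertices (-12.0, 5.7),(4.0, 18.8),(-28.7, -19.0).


Cross products: AB x AP = -27.71, BC x BP = -30.48, CA x CP = -118.24
All same sign? yes

Yes, inside


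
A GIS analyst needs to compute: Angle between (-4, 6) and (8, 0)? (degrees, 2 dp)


u.v = -32, |u| = sqrt(52) = 7.2111, |v| = sqrt(64) = 8
cos(theta) = u.v/(|u||v|) = -32/sqrt(3328) = -0.5547
theta = acos(-0.5547) = 123.69 degrees

123.69 degrees


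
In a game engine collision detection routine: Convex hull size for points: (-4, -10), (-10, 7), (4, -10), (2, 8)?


Convex hull vertices (CCW): (-10, 7), (-4, -10), (4, -10), (2, 8)
Count = 4

4


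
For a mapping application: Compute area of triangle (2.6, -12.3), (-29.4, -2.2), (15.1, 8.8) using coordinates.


Area = |x_A(y_B-y_C) + x_B(y_C-y_A) + x_C(y_A-y_B)|/2
= |(-28.6) + (-620.34) + (-152.51)|/2
= 801.45/2 = 400.725

400.725


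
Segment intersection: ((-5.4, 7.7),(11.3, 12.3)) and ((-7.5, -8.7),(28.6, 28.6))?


Cross products: d1=513.71, d2=56.86, d3=-264.22, d4=192.63
d1*d2 < 0 and d3*d4 < 0? no

No, they don't intersect


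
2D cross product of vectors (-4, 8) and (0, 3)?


u x v = u_x*v_y - u_y*v_x = (-4)*3 - 8*0
= (-12) - 0 = -12

-12


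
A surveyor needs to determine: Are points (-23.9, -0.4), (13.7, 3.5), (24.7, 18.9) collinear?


Cross product: (13.7-(-23.9))*(18.9-(-0.4)) - (3.5-(-0.4))*(24.7-(-23.9))
= 536.14

No, not collinear


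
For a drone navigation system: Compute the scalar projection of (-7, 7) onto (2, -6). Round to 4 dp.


u.v = -56, |v| = sqrt(40) = 6.3246
Scalar projection = u.v / |v| = -56 / sqrt(40) = -8.8544

-8.8544


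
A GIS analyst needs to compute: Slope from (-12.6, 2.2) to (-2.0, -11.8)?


slope = (y2-y1)/(x2-x1) = ((-11.8)-2.2)/((-2)-(-12.6)) = (-14)/10.6 = -1.3208

-1.3208


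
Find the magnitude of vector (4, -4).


|u| = sqrt(4^2 + (-4)^2) = sqrt(32) = 5.6569

5.6569


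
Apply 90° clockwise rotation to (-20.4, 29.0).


90° CW: (x,y) -> (y, -x)
(-20.4,29) -> (29, 20.4)

(29, 20.4)


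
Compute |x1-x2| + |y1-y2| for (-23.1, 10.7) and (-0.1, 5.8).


|(-23.1)-(-0.1)| + |10.7-5.8| = 23 + 4.9 = 27.9

27.9


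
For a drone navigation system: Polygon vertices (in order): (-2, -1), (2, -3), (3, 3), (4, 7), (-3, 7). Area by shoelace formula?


Shoelace sum: ((-2)*(-3) - 2*(-1)) + (2*3 - 3*(-3)) + (3*7 - 4*3) + (4*7 - (-3)*7) + ((-3)*(-1) - (-2)*7)
= 98
Area = |98|/2 = 49

49


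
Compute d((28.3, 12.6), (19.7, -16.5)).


dx=-8.6, dy=-29.1
d^2 = (-8.6)^2 + (-29.1)^2 = 920.77
d = sqrt(920.77) = 30.3442

30.3442


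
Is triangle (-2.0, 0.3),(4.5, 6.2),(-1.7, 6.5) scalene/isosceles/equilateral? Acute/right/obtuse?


Side lengths squared: AB^2=77.06, BC^2=38.53, CA^2=38.53
Sorted: [38.53, 38.53, 77.06]
By sides: Isosceles, By angles: Right

Isosceles, Right


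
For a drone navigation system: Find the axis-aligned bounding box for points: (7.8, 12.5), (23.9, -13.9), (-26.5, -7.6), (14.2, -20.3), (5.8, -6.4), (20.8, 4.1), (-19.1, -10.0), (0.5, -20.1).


x range: [-26.5, 23.9]
y range: [-20.3, 12.5]
Bounding box: (-26.5,-20.3) to (23.9,12.5)

(-26.5,-20.3) to (23.9,12.5)


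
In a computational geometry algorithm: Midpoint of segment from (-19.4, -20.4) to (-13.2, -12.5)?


M = (((-19.4)+(-13.2))/2, ((-20.4)+(-12.5))/2)
= (-16.3, -16.45)

(-16.3, -16.45)


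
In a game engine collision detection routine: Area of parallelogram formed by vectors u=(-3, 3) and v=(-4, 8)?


|u x v| = |(-3)*8 - 3*(-4)|
= |(-24) - (-12)| = 12

12


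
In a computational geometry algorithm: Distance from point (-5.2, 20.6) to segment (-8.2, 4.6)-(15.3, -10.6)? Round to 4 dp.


Project P onto AB: t = 0 (clamped to [0,1])
Closest point on segment: (-8.2, 4.6)
Distance: 16.2788

16.2788


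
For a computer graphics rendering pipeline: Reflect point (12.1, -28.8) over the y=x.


Reflection over y=x: (x,y) -> (y,x)
(12.1, -28.8) -> (-28.8, 12.1)

(-28.8, 12.1)


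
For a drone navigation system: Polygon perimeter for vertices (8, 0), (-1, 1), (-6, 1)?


Sides: (8, 0)->(-1, 1): sqrt(82) = 9.055385, (-1, 1)->(-6, 1): sqrt(25) = 5, (-6, 1)->(8, 0): sqrt(197) = 14.035669
Sum = 28.091054
Perimeter = 28.0911

28.0911
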